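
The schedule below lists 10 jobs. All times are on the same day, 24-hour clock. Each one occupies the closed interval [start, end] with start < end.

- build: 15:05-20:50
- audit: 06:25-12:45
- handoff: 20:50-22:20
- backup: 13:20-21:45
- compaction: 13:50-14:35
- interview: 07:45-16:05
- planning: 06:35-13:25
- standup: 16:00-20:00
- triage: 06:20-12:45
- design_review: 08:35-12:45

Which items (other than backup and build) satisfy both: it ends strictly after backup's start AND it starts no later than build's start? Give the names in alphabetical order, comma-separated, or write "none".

compaction, interview, planning

Conditions: its end is strictly after backup's start (X.end > 13:20) AND its start is no later than build's start (X.start <= 15:05).
audit: end 12:45 > 13:20? ✗; start 06:25 <= 15:05? ✓ → no.
compaction: end 14:35 > 13:20? ✓; start 13:50 <= 15:05? ✓ → yes.
design_review: end 12:45 > 13:20? ✗; start 08:35 <= 15:05? ✓ → no.
handoff: end 22:20 > 13:20? ✓; start 20:50 <= 15:05? ✗ → no.
interview: end 16:05 > 13:20? ✓; start 07:45 <= 15:05? ✓ → yes.
planning: end 13:25 > 13:20? ✓; start 06:35 <= 15:05? ✓ → yes.
standup: end 20:00 > 13:20? ✓; start 16:00 <= 15:05? ✗ → no.
triage: end 12:45 > 13:20? ✗; start 06:20 <= 15:05? ✓ → no.
Result: compaction, interview, planning.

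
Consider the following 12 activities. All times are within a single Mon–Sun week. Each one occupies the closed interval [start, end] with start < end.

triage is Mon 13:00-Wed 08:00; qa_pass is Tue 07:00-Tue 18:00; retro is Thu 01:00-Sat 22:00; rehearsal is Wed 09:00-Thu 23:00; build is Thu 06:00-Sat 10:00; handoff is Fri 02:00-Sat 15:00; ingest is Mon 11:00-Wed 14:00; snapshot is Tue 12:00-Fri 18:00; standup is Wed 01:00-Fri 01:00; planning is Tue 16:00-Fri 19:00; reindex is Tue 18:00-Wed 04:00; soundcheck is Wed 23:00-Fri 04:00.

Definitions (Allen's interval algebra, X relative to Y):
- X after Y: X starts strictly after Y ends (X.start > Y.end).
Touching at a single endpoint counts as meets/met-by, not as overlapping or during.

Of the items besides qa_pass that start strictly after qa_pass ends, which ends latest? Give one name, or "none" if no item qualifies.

retro

Target qa_pass = [Tue 07:00, Tue 18:00].
build [Thu 06:00, Sat 10:00] → after → candidate.
handoff [Fri 02:00, Sat 15:00] → after → candidate.
ingest [Mon 11:00, Wed 14:00] → contains → excluded.
planning [Tue 16:00, Fri 19:00] → overlapped-by → excluded.
rehearsal [Wed 09:00, Thu 23:00] → after → candidate.
reindex [Tue 18:00, Wed 04:00] → met-by → excluded.
retro [Thu 01:00, Sat 22:00] → after → candidate.
snapshot [Tue 12:00, Fri 18:00] → overlapped-by → excluded.
soundcheck [Wed 23:00, Fri 04:00] → after → candidate.
standup [Wed 01:00, Fri 01:00] → after → candidate.
triage [Mon 13:00, Wed 08:00] → contains → excluded.
Among candidates, latest end is Sat 22:00 → retro.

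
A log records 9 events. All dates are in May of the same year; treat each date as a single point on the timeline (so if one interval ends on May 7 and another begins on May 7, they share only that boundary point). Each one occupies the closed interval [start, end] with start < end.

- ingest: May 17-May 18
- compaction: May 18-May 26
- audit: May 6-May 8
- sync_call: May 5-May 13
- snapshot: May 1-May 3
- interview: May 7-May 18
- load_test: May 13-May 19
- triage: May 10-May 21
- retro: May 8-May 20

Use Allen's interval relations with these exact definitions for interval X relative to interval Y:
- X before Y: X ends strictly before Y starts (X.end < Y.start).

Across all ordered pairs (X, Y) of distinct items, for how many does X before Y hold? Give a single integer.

Checking all 72 ordered pairs for relation 'before'; matching pairs in alphabetical order:
(audit, compaction): audit before compaction ✓
(audit, ingest): audit before ingest ✓
(audit, load_test): audit before load_test ✓
(audit, triage): audit before triage ✓
(snapshot, audit): snapshot before audit ✓
(snapshot, compaction): snapshot before compaction ✓
(snapshot, ingest): snapshot before ingest ✓
(snapshot, interview): snapshot before interview ✓
(snapshot, load_test): snapshot before load_test ✓
(snapshot, retro): snapshot before retro ✓
(snapshot, sync_call): snapshot before sync_call ✓
(snapshot, triage): snapshot before triage ✓
(sync_call, compaction): sync_call before compaction ✓
(sync_call, ingest): sync_call before ingest ✓
Count: 14.

14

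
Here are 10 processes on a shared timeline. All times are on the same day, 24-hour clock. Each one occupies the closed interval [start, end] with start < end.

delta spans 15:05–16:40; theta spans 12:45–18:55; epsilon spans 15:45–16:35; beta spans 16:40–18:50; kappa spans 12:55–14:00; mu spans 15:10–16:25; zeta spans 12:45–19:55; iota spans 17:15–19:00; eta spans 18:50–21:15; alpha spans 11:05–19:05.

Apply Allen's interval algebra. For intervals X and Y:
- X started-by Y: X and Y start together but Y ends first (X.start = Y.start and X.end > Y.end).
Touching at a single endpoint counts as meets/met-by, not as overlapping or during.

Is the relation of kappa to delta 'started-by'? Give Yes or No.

No

kappa = [12:55, 14:00], delta = [15:05, 16:40].
Actual relation of kappa to delta: before.
Asked whether 'started-by' holds → No.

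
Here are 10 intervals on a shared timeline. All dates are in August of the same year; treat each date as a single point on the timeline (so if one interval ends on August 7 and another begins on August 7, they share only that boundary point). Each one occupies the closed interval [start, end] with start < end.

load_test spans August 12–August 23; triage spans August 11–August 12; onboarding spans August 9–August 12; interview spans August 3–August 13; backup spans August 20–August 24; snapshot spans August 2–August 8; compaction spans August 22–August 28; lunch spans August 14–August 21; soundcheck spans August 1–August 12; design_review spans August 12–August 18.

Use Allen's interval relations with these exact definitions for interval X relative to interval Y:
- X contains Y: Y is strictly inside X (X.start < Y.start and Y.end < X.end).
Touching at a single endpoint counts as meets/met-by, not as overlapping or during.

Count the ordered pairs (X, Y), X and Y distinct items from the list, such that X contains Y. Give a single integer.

4

Checking all 90 ordered pairs for relation 'contains'; matching pairs in alphabetical order:
(interview, onboarding): interview contains onboarding ✓
(interview, triage): interview contains triage ✓
(load_test, lunch): load_test contains lunch ✓
(soundcheck, snapshot): soundcheck contains snapshot ✓
Count: 4.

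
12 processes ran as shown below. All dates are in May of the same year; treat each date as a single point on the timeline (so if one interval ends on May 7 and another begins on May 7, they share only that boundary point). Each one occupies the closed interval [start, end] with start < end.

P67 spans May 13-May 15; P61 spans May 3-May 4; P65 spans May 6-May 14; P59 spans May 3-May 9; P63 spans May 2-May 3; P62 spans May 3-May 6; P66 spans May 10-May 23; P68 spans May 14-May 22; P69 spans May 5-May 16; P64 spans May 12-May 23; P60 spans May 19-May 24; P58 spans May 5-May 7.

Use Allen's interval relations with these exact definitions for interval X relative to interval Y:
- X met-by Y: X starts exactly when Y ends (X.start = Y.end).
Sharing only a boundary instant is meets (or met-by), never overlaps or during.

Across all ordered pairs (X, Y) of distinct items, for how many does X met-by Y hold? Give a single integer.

Checking all 132 ordered pairs for relation 'met-by'; matching pairs in alphabetical order:
(P59, P63): P59 met-by P63 ✓
(P61, P63): P61 met-by P63 ✓
(P62, P63): P62 met-by P63 ✓
(P65, P62): P65 met-by P62 ✓
(P68, P65): P68 met-by P65 ✓
Count: 5.

5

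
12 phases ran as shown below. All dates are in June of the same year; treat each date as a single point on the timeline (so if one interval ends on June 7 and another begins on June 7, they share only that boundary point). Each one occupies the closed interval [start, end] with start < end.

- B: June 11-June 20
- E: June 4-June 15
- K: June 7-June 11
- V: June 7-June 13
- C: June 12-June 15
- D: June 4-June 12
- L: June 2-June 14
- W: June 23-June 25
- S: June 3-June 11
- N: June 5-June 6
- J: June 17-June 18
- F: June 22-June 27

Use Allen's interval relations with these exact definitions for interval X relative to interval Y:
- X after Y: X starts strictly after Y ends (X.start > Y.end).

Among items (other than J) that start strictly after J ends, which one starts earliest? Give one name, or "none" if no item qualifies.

F

Target J = [June 17, June 18].
B [June 11, June 20] → contains → excluded.
C [June 12, June 15] → before → excluded.
D [June 4, June 12] → before → excluded.
E [June 4, June 15] → before → excluded.
F [June 22, June 27] → after → candidate.
K [June 7, June 11] → before → excluded.
L [June 2, June 14] → before → excluded.
N [June 5, June 6] → before → excluded.
S [June 3, June 11] → before → excluded.
V [June 7, June 13] → before → excluded.
W [June 23, June 25] → after → candidate.
Among candidates, earliest start is June 22 → F.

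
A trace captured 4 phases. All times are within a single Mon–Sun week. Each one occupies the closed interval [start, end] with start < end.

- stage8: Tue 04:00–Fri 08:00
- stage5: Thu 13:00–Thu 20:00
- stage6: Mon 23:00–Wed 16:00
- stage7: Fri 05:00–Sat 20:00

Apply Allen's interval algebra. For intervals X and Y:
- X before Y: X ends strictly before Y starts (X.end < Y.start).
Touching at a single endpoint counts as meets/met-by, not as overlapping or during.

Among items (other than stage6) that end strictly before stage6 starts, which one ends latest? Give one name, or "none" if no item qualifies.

Target stage6 = [Mon 23:00, Wed 16:00].
stage5 [Thu 13:00, Thu 20:00] → after → excluded.
stage7 [Fri 05:00, Sat 20:00] → after → excluded.
stage8 [Tue 04:00, Fri 08:00] → overlapped-by → excluded.
No candidates → none.

none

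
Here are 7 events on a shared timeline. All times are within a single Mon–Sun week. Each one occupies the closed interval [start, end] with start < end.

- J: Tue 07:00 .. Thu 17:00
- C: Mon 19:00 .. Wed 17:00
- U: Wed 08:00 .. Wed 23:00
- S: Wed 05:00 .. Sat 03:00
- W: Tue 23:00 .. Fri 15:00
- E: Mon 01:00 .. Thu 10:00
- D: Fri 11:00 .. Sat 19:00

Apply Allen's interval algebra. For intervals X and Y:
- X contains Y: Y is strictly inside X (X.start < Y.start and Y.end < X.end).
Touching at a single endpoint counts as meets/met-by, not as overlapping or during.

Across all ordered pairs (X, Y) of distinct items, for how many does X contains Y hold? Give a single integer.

Checking all 42 ordered pairs for relation 'contains'; matching pairs in alphabetical order:
(E, C): E contains C ✓
(E, U): E contains U ✓
(J, U): J contains U ✓
(S, U): S contains U ✓
(W, U): W contains U ✓
Count: 5.

5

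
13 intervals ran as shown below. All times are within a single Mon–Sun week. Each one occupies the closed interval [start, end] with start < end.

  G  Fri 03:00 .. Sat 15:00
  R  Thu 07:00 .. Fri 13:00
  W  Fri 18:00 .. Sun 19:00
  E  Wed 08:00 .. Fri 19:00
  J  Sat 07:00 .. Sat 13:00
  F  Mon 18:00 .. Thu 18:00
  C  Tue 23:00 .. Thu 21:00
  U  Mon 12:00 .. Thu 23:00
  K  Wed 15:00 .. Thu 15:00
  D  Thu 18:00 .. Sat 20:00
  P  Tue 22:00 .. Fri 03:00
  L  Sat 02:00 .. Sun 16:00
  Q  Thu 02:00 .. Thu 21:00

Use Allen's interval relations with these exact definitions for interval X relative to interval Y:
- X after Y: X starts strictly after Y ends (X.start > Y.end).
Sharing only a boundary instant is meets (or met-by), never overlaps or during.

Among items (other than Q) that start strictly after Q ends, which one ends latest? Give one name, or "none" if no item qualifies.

W

Target Q = [Thu 02:00, Thu 21:00].
C [Tue 23:00, Thu 21:00] → finished-by → excluded.
D [Thu 18:00, Sat 20:00] → overlapped-by → excluded.
E [Wed 08:00, Fri 19:00] → contains → excluded.
F [Mon 18:00, Thu 18:00] → overlaps → excluded.
G [Fri 03:00, Sat 15:00] → after → candidate.
J [Sat 07:00, Sat 13:00] → after → candidate.
K [Wed 15:00, Thu 15:00] → overlaps → excluded.
L [Sat 02:00, Sun 16:00] → after → candidate.
P [Tue 22:00, Fri 03:00] → contains → excluded.
R [Thu 07:00, Fri 13:00] → overlapped-by → excluded.
U [Mon 12:00, Thu 23:00] → contains → excluded.
W [Fri 18:00, Sun 19:00] → after → candidate.
Among candidates, latest end is Sun 19:00 → W.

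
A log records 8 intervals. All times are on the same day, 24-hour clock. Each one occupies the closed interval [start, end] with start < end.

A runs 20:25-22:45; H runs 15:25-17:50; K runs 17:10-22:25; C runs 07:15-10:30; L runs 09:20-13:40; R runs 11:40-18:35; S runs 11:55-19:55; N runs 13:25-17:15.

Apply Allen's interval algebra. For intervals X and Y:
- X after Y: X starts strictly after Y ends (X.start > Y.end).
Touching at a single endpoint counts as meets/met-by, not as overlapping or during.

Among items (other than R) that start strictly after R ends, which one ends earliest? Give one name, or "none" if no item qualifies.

A

Target R = [11:40, 18:35].
A [20:25, 22:45] → after → candidate.
C [07:15, 10:30] → before → excluded.
H [15:25, 17:50] → during → excluded.
K [17:10, 22:25] → overlapped-by → excluded.
L [09:20, 13:40] → overlaps → excluded.
N [13:25, 17:15] → during → excluded.
S [11:55, 19:55] → overlapped-by → excluded.
Among candidates, earliest end is 22:45 → A.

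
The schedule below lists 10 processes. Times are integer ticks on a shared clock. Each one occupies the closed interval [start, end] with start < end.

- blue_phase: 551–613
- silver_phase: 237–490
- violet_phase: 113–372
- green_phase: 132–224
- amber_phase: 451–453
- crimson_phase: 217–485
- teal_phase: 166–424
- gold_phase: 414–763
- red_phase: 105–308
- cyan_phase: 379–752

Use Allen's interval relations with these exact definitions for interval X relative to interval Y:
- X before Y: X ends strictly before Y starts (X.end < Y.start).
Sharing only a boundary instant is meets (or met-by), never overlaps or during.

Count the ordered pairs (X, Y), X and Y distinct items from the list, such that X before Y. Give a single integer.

18

Checking all 90 ordered pairs for relation 'before'; matching pairs in alphabetical order:
(amber_phase, blue_phase): amber_phase before blue_phase ✓
(crimson_phase, blue_phase): crimson_phase before blue_phase ✓
(green_phase, amber_phase): green_phase before amber_phase ✓
(green_phase, blue_phase): green_phase before blue_phase ✓
(green_phase, cyan_phase): green_phase before cyan_phase ✓
(green_phase, gold_phase): green_phase before gold_phase ✓
(green_phase, silver_phase): green_phase before silver_phase ✓
(red_phase, amber_phase): red_phase before amber_phase ✓
(red_phase, blue_phase): red_phase before blue_phase ✓
(red_phase, cyan_phase): red_phase before cyan_phase ✓
(red_phase, gold_phase): red_phase before gold_phase ✓
(silver_phase, blue_phase): silver_phase before blue_phase ✓
(teal_phase, amber_phase): teal_phase before amber_phase ✓
(teal_phase, blue_phase): teal_phase before blue_phase ✓
(violet_phase, amber_phase): violet_phase before amber_phase ✓
(violet_phase, blue_phase): violet_phase before blue_phase ✓
(violet_phase, cyan_phase): violet_phase before cyan_phase ✓
(violet_phase, gold_phase): violet_phase before gold_phase ✓
Count: 18.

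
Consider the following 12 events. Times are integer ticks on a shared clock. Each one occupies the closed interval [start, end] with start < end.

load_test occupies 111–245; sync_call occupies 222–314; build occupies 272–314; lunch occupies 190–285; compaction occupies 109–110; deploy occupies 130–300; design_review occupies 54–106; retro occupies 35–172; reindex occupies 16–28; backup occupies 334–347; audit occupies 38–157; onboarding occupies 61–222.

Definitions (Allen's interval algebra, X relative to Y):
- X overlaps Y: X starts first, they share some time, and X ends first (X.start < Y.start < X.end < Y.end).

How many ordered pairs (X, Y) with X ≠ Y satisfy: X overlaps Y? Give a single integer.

Checking all 132 ordered pairs for relation 'overlaps'; matching pairs in alphabetical order:
(audit, deploy): audit overlaps deploy ✓
(audit, load_test): audit overlaps load_test ✓
(audit, onboarding): audit overlaps onboarding ✓
(deploy, build): deploy overlaps build ✓
(deploy, sync_call): deploy overlaps sync_call ✓
(design_review, onboarding): design_review overlaps onboarding ✓
(load_test, deploy): load_test overlaps deploy ✓
(load_test, lunch): load_test overlaps lunch ✓
(load_test, sync_call): load_test overlaps sync_call ✓
(lunch, build): lunch overlaps build ✓
(lunch, sync_call): lunch overlaps sync_call ✓
(onboarding, deploy): onboarding overlaps deploy ✓
(onboarding, load_test): onboarding overlaps load_test ✓
(onboarding, lunch): onboarding overlaps lunch ✓
(retro, deploy): retro overlaps deploy ✓
(retro, load_test): retro overlaps load_test ✓
(retro, onboarding): retro overlaps onboarding ✓
Count: 17.

17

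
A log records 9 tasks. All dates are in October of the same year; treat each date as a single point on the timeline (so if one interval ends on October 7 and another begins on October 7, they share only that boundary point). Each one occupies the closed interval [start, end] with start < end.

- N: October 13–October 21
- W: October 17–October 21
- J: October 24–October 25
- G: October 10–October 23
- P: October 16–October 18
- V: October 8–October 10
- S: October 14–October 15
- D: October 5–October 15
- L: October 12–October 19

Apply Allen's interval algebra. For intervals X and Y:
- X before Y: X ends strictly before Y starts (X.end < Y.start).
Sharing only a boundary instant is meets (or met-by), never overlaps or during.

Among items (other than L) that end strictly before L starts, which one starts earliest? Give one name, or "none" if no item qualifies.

V

Target L = [October 12, October 19].
D [October 5, October 15] → overlaps → excluded.
G [October 10, October 23] → contains → excluded.
J [October 24, October 25] → after → excluded.
N [October 13, October 21] → overlapped-by → excluded.
P [October 16, October 18] → during → excluded.
S [October 14, October 15] → during → excluded.
V [October 8, October 10] → before → candidate.
W [October 17, October 21] → overlapped-by → excluded.
Among candidates, earliest start is October 8 → V.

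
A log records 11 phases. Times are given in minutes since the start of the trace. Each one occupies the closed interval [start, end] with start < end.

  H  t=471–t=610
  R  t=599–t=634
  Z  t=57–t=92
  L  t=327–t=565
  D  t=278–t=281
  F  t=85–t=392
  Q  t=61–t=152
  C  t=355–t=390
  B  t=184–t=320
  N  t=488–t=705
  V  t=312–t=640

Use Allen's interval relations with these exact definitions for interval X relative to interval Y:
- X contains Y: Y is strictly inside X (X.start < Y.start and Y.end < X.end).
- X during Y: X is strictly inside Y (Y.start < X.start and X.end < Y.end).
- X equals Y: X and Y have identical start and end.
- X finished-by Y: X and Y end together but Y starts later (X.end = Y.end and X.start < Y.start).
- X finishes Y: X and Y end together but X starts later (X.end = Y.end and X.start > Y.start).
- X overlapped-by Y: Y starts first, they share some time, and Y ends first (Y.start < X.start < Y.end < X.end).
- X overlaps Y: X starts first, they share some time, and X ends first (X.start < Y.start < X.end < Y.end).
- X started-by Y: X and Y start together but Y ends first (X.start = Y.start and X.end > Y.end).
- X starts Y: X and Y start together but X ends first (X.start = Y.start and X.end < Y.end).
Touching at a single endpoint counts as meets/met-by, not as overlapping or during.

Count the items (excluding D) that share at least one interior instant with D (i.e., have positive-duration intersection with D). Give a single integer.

2

Target D = [t=278, t=281].
B [t=184, t=320] → contains → counts.
C [t=355, t=390] → after → no.
F [t=85, t=392] → contains → counts.
H [t=471, t=610] → after → no.
L [t=327, t=565] → after → no.
N [t=488, t=705] → after → no.
Q [t=61, t=152] → before → no.
R [t=599, t=634] → after → no.
V [t=312, t=640] → after → no.
Z [t=57, t=92] → before → no.
Total: 2.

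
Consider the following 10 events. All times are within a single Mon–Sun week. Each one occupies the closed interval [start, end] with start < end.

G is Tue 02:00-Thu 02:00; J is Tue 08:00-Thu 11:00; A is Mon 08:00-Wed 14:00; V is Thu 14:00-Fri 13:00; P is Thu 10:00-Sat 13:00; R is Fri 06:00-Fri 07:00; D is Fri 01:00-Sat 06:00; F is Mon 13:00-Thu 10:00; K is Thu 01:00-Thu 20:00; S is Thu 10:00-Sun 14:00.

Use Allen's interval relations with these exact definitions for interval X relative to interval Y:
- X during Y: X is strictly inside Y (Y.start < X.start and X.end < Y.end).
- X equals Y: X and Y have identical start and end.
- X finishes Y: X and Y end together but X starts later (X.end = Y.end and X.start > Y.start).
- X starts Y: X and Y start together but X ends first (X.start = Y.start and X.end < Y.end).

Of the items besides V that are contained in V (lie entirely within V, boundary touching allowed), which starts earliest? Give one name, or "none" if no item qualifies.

Target V = [Thu 14:00, Fri 13:00].
A [Mon 08:00, Wed 14:00] → before → excluded.
D [Fri 01:00, Sat 06:00] → overlapped-by → excluded.
F [Mon 13:00, Thu 10:00] → before → excluded.
G [Tue 02:00, Thu 02:00] → before → excluded.
J [Tue 08:00, Thu 11:00] → before → excluded.
K [Thu 01:00, Thu 20:00] → overlaps → excluded.
P [Thu 10:00, Sat 13:00] → contains → excluded.
R [Fri 06:00, Fri 07:00] → during → candidate.
S [Thu 10:00, Sun 14:00] → contains → excluded.
Among candidates, earliest start is Fri 06:00 → R.

R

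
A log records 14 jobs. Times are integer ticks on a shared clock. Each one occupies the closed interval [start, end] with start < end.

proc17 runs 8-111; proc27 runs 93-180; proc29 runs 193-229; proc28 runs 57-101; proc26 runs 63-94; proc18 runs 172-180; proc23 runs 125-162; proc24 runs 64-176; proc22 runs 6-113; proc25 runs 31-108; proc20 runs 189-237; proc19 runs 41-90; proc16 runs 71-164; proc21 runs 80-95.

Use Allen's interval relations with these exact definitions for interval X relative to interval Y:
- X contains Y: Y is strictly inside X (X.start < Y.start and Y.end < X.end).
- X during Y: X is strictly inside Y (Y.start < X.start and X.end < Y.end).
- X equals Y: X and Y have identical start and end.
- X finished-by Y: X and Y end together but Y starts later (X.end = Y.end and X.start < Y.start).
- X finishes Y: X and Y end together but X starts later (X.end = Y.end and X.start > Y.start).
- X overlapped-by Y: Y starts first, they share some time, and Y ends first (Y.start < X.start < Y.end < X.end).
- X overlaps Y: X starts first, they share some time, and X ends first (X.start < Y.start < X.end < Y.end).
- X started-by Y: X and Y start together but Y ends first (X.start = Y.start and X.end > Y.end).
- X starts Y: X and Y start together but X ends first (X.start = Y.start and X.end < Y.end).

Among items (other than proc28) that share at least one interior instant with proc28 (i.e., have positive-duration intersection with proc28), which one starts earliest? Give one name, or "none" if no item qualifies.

proc22

Target proc28 = [57, 101].
proc16 [71, 164] → overlapped-by → candidate.
proc17 [8, 111] → contains → candidate.
proc18 [172, 180] → after → excluded.
proc19 [41, 90] → overlaps → candidate.
proc20 [189, 237] → after → excluded.
proc21 [80, 95] → during → candidate.
proc22 [6, 113] → contains → candidate.
proc23 [125, 162] → after → excluded.
proc24 [64, 176] → overlapped-by → candidate.
proc25 [31, 108] → contains → candidate.
proc26 [63, 94] → during → candidate.
proc27 [93, 180] → overlapped-by → candidate.
proc29 [193, 229] → after → excluded.
Among candidates, earliest start is 6 → proc22.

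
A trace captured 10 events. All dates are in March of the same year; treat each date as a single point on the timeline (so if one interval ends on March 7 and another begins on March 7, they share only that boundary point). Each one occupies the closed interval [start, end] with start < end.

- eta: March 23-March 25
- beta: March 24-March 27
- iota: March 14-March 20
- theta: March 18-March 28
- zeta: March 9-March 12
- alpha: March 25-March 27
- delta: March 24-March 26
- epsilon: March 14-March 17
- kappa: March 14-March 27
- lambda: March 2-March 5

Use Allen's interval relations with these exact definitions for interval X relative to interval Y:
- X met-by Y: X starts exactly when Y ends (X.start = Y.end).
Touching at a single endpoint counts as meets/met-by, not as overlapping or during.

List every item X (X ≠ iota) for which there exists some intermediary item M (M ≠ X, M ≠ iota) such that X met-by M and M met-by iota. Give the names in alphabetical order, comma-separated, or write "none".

none

Target iota = [March 14, March 20].
Intermediaries M with M met-by iota: none.
Union: none.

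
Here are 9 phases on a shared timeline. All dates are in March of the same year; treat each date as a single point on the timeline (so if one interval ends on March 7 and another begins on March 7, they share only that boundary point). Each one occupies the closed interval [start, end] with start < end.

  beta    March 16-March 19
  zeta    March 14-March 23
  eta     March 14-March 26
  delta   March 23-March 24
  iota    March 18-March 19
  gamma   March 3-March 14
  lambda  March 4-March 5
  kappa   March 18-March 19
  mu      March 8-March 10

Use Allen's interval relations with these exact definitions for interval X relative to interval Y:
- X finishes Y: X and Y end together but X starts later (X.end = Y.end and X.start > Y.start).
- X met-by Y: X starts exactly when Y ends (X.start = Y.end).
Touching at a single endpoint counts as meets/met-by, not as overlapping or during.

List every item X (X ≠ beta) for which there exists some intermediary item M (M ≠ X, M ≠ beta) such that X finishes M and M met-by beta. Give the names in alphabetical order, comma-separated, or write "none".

Target beta = [March 16, March 19].
Intermediaries M with M met-by beta: none.
Union: none.

none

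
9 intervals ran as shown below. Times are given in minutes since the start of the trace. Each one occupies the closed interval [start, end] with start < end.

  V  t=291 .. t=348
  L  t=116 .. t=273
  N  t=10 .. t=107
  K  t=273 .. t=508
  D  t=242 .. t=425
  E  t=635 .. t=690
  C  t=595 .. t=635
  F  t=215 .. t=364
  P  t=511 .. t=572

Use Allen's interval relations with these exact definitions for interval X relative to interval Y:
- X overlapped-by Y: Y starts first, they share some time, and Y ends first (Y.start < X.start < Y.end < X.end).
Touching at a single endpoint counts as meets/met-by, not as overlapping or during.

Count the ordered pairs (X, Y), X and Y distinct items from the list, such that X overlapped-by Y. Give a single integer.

Checking all 72 ordered pairs for relation 'overlapped-by'; matching pairs in alphabetical order:
(D, F): D overlapped-by F ✓
(D, L): D overlapped-by L ✓
(F, L): F overlapped-by L ✓
(K, D): K overlapped-by D ✓
(K, F): K overlapped-by F ✓
Count: 5.

5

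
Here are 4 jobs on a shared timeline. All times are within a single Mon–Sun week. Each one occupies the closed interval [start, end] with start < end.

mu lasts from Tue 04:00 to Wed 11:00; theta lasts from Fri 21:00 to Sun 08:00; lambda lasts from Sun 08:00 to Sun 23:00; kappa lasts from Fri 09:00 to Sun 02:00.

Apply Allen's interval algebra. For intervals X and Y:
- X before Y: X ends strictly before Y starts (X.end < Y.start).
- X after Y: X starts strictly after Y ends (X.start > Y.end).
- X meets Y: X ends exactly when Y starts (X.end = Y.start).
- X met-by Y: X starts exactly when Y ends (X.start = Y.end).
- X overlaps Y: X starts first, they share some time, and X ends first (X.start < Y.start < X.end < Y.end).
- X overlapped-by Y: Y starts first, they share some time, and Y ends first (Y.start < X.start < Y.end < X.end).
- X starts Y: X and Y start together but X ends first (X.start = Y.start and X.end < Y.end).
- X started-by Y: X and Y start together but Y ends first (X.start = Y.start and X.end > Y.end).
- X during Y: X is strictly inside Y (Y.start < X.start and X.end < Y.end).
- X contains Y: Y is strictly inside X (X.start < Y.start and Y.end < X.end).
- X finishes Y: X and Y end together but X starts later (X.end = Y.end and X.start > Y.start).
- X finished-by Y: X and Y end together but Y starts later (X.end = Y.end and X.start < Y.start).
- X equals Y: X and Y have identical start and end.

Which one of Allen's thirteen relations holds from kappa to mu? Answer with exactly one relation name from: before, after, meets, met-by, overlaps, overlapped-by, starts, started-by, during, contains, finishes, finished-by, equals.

kappa = [Fri 09:00, Sun 02:00]; mu = [Tue 04:00, Wed 11:00].
Compare endpoints: kappa.start > mu.start, kappa.start > mu.end, kappa.end > mu.start, kappa.end > mu.end.
That pattern is 'after'.

after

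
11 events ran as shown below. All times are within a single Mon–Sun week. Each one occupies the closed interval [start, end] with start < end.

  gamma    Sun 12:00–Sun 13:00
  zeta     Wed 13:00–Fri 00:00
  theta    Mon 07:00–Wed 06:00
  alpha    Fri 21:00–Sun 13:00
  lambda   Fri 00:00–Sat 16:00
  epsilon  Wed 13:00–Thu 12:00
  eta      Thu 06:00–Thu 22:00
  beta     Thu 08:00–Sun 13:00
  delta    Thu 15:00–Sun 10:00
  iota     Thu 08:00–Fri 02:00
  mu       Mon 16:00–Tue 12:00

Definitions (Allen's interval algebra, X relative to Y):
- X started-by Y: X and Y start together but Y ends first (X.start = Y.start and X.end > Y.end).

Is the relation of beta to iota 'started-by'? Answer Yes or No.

Yes

beta = [Thu 08:00, Sun 13:00], iota = [Thu 08:00, Fri 02:00].
Actual relation of beta to iota: started-by.
Asked whether 'started-by' holds → Yes.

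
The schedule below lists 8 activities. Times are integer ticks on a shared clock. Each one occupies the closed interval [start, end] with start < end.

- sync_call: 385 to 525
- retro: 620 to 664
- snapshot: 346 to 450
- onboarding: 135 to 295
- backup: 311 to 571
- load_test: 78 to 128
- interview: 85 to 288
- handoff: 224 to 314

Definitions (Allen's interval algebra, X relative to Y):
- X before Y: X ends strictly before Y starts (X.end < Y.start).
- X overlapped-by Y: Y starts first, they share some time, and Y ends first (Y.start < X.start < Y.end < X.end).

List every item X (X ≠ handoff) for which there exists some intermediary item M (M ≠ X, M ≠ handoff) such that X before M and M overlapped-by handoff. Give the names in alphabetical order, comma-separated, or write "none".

interview, load_test, onboarding

Target handoff = [224, 314].
Intermediaries M with M overlapped-by handoff: backup.
Via backup — items with X before backup: interview, load_test, onboarding.
Union: interview, load_test, onboarding.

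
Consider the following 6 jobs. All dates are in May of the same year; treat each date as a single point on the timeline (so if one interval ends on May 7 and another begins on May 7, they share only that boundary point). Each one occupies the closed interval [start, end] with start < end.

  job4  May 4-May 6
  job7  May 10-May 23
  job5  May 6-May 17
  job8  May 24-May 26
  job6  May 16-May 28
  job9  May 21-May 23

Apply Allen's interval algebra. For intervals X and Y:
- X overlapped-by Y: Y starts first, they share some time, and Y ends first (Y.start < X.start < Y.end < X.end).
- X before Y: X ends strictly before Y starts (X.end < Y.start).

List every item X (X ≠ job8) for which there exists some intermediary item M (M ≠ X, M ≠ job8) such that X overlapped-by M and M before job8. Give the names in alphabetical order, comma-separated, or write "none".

job6, job7

Target job8 = [May 24, May 26].
Intermediaries M with M before job8: job4, job5, job7, job9.
Via job4 — items with X overlapped-by job4: none.
Via job5 — items with X overlapped-by job5: job6, job7.
Via job7 — items with X overlapped-by job7: job6.
Via job9 — items with X overlapped-by job9: none.
Union: job6, job7.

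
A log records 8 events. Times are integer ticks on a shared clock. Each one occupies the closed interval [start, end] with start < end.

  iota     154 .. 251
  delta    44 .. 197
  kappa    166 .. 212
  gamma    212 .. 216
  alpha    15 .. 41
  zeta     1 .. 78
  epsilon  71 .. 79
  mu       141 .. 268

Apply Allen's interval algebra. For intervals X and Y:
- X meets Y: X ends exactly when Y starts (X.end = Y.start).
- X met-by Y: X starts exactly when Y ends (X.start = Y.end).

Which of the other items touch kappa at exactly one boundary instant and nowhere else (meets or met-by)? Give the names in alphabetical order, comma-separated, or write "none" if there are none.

Target kappa = [166, 212].
alpha [15, 41] → before → no.
delta [44, 197] → overlaps → no.
epsilon [71, 79] → before → no.
gamma [212, 216] → met-by → yes.
iota [154, 251] → contains → no.
mu [141, 268] → contains → no.
zeta [1, 78] → before → no.
Result: gamma.

gamma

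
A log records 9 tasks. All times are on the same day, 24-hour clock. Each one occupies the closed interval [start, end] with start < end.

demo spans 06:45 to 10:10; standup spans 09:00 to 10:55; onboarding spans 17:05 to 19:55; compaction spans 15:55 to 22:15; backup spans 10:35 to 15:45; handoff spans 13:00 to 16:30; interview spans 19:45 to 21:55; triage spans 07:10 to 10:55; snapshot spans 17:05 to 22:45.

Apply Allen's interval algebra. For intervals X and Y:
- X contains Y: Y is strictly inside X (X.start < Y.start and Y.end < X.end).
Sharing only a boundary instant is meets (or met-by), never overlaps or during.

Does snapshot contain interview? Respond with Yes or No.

snapshot = [17:05, 22:45], interview = [19:45, 21:55].
Actual relation of snapshot to interview: contains.
Asked whether 'contains' holds → Yes.

Yes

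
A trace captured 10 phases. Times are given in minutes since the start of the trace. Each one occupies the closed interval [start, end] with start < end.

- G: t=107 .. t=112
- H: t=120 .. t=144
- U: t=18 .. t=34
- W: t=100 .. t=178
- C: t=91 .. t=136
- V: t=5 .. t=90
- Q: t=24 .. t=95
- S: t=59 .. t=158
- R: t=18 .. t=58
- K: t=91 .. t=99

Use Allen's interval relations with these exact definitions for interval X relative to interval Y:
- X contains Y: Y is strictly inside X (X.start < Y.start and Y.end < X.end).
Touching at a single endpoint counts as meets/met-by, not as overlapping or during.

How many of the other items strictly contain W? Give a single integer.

Target W = [t=100, t=178].
C [t=91, t=136] → overlaps → no.
G [t=107, t=112] → during → no.
H [t=120, t=144] → during → no.
K [t=91, t=99] → before → no.
Q [t=24, t=95] → before → no.
R [t=18, t=58] → before → no.
S [t=59, t=158] → overlaps → no.
U [t=18, t=34] → before → no.
V [t=5, t=90] → before → no.
Total: 0.

0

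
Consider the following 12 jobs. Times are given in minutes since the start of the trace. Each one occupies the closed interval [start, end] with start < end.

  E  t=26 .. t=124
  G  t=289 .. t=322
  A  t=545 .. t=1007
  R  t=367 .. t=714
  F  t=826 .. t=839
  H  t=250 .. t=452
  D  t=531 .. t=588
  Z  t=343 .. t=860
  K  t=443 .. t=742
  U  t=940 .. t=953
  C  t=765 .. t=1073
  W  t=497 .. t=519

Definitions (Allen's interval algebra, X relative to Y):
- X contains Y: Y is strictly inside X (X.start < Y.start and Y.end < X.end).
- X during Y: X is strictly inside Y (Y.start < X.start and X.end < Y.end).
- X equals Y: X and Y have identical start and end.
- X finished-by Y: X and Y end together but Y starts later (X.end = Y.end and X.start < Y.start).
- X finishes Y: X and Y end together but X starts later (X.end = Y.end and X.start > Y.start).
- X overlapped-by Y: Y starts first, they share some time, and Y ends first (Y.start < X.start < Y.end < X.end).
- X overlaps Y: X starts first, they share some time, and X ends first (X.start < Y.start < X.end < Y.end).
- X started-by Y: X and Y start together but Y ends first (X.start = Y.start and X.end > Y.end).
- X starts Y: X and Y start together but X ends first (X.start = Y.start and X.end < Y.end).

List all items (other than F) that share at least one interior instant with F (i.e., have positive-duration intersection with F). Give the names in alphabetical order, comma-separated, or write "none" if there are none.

A, C, Z

Target F = [t=826, t=839].
A [t=545, t=1007] → contains → yes.
C [t=765, t=1073] → contains → yes.
D [t=531, t=588] → before → no.
E [t=26, t=124] → before → no.
G [t=289, t=322] → before → no.
H [t=250, t=452] → before → no.
K [t=443, t=742] → before → no.
R [t=367, t=714] → before → no.
U [t=940, t=953] → after → no.
W [t=497, t=519] → before → no.
Z [t=343, t=860] → contains → yes.
Result: A, C, Z.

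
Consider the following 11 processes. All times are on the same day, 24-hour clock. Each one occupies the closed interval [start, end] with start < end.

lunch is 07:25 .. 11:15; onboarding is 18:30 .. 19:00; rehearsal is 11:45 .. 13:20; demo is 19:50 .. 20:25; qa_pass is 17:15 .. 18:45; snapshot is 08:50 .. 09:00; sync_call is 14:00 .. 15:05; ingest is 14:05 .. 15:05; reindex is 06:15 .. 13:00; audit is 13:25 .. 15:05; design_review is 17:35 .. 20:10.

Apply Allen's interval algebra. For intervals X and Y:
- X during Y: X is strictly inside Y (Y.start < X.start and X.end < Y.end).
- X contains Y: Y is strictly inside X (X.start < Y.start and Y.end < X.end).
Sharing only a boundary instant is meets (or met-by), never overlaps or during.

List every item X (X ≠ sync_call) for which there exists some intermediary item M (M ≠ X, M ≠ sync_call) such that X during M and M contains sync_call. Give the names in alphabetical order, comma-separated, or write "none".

Target sync_call = [14:00, 15:05].
Intermediaries M with M contains sync_call: none.
Union: none.

none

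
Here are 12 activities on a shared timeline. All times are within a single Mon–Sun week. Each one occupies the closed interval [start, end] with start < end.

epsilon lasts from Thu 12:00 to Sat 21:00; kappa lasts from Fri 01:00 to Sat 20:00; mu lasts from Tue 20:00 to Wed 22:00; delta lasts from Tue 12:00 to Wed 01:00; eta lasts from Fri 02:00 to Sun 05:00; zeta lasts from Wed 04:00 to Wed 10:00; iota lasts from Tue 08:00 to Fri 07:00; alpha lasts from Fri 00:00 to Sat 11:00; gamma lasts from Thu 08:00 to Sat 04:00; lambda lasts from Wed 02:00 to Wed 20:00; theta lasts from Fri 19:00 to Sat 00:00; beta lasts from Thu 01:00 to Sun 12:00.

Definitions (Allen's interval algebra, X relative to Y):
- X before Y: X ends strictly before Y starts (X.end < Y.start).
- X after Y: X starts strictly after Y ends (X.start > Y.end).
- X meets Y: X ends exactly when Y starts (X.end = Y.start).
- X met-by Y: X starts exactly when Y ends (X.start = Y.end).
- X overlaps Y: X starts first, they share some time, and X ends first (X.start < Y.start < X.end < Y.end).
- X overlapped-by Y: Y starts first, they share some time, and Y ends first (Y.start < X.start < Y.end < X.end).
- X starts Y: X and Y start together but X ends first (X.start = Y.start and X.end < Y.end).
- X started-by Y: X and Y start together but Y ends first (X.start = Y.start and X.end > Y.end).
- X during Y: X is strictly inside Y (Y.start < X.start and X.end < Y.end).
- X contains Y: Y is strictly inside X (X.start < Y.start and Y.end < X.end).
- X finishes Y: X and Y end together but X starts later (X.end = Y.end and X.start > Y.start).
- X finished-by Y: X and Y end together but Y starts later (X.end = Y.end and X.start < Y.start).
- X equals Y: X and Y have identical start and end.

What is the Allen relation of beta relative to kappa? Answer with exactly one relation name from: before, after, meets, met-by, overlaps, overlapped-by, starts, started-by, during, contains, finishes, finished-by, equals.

contains

beta = [Thu 01:00, Sun 12:00]; kappa = [Fri 01:00, Sat 20:00].
Compare endpoints: beta.start < kappa.start, beta.start < kappa.end, beta.end > kappa.start, beta.end > kappa.end.
That pattern is 'contains'.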